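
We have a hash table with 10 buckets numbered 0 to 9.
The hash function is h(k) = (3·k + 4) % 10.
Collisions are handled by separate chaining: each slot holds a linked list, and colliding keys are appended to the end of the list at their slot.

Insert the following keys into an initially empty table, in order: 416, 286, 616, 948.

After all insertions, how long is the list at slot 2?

416 -> bucket 2
286 -> bucket 2 (collision)
616 -> bucket 2 (collision)
948 -> bucket 8
Final buckets:
0: -
1: -
2: 416 -> 286 -> 616
3: -
4: -
5: -
6: -
7: -
8: 948
9: -

3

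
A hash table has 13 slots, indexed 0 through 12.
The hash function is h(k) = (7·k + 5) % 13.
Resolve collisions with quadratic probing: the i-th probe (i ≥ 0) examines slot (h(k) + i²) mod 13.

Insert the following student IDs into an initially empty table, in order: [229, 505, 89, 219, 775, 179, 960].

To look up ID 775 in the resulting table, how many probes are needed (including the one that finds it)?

Insert 229: h=9, slot 9 empty => index 9.
Insert 505: h=4, slot 4 empty => index 4.
Insert 89: h=4, slot 4 occupied => index 5.
Insert 219: h=4, slots 4,5 occupied => index 8.
Insert 775: h=9, slot 9 occupied => index 10.
Insert 179: h=10, slot 10 occupied => index 11.
Insert 960: h=4, slots 4,5,8 occupied => index 0.
Table: [960, _, _, _, 505, 89, _, _, 219, 229, 775, 179, _]
Lookup 775: h=9, probe 9,10 → found at 10.

2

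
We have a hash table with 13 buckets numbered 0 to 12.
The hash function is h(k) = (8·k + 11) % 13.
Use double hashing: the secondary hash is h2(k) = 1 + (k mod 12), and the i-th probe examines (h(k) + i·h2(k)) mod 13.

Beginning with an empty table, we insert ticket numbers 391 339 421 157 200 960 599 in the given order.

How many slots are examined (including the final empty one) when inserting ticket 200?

Insert 391: h=6, slot 6 empty => index 6.
Insert 339: h=6, h2=4, slot 6 occupied => index 10.
Insert 421: h=12, slot 12 empty => index 12.
Insert 157: h=6, h2=2, slot 6 occupied => index 8.
Insert 200: h=12, h2=9, slots 12,8 occupied => index 4.
Insert 960: h=8, h2=1, slot 8 occupied => index 9.
Insert 599: h=6, h2=12, slot 6 occupied => index 5.
Table: [_, _, _, _, 200, 599, 391, _, 157, 960, 339, _, 421]

3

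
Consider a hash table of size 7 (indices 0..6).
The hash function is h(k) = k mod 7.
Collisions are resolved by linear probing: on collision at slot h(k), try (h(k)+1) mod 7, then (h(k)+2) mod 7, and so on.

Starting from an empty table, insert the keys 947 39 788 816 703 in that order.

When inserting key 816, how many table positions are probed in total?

3

947: h=2 => slot 2
39: h=4 => slot 4
788: h=4, probe 4,5 => slot 5
816: h=4, probe 4,5,6 => slot 6
703: h=3 => slot 3
Table: [—, —, 947, 703, 39, 788, 816]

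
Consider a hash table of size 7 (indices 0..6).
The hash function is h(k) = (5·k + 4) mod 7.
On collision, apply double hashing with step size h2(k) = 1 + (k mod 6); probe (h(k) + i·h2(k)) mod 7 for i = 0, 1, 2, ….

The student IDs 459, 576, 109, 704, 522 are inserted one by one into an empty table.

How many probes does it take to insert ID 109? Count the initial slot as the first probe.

2

Insert 459: h=3, slot 3 empty → index 3.
Insert 576: h=0, slot 0 empty → index 0.
Insert 109: h=3, h2=2, slot 3 occupied → index 5.
Insert 704: h=3, h2=3, slot 3 occupied → index 6.
Insert 522: h=3, h2=1, slot 3 occupied → index 4.
Table: [576, ∅, ∅, 459, 522, 109, 704]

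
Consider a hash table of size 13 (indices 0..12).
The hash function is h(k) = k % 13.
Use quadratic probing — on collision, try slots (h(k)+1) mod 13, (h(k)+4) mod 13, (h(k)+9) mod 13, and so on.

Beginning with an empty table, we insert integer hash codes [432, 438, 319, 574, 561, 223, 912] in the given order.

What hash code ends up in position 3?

432: h=3 => slot 3
438: h=9 => slot 9
319: h=7 => slot 7
574: h=2 => slot 2
561: h=2, probe 2,3,6 => slot 6
223: h=2, probe 2,3,6,11 => slot 11
912: h=2, probe 2,3,6,11,5 => slot 5
Table: [—, —, 574, 432, —, 912, 561, 319, —, 438, —, 223, —]

432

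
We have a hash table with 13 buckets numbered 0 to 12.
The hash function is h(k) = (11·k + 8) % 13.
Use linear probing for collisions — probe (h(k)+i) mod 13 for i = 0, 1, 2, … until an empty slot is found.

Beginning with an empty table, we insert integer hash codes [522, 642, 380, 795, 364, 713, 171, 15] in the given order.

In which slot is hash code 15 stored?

7

522 hashes to 4; slot 4 is free => place at 4.
642 hashes to 11; slot 11 is free => place at 11.
380 hashes to 2; slot 2 is free => place at 2.
795 hashes to 4; 4 taken => place at 5.
364 hashes to 8; slot 8 is free => place at 8.
713 hashes to 12; slot 12 is free => place at 12.
171 hashes to 4; 4,5 taken => place at 6.
15 hashes to 4; 4,5,6 taken => place at 7.
Table: [-, -, 380, -, 522, 795, 171, 15, 364, -, -, 642, 713]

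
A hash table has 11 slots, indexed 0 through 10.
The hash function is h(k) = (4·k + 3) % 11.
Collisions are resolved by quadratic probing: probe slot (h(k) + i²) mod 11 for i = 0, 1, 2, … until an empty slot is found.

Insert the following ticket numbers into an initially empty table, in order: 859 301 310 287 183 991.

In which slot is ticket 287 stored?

859: h=7 -> slot 7
301: h=8 -> slot 8
310: h=0 -> slot 0
287: h=7, probe 7,8,0,5 -> slot 5
183: h=9 -> slot 9
991: h=7, probe 7,8,0,5,1 -> slot 1
Table: [310, 991, ., ., ., 287, ., 859, 301, 183, .]

5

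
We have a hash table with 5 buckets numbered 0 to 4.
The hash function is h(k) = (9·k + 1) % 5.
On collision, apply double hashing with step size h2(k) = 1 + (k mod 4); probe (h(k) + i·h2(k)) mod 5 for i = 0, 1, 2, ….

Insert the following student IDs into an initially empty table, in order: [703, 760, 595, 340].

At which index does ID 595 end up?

703 hashes to 3; slot 3 is free → place at 3.
760 hashes to 1; slot 1 is free → place at 1.
595 hashes to 1, h2=4; 1 taken → place at 0.
340 hashes to 1, h2=1; 1 taken → place at 2.
Table: [595, 760, 340, 703, -]

0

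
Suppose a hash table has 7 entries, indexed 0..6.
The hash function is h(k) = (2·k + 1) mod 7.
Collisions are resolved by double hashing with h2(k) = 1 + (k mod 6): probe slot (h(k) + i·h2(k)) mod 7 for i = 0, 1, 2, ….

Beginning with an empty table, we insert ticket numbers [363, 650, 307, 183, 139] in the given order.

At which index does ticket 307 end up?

Insert 363: h=6, slot 6 empty => index 6.
Insert 650: h=6, h2=3, slot 6 occupied => index 2.
Insert 307: h=6, h2=2, slot 6 occupied => index 1.
Insert 183: h=3, slot 3 empty => index 3.
Insert 139: h=6, h2=2, slots 6,1,3 occupied => index 5.
Table: [_, 307, 650, 183, _, 139, 363]

1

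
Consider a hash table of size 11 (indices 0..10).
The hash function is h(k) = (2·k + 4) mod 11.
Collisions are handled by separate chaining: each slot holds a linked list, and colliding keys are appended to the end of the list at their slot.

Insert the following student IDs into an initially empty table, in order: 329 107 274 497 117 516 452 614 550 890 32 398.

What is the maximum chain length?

5

329 -> bucket 2
107 -> bucket 9
274 -> bucket 2 (collision)
497 -> bucket 8
117 -> bucket 7
516 -> bucket 2 (collision)
452 -> bucket 6
614 -> bucket 0
550 -> bucket 4
890 -> bucket 2 (collision)
32 -> bucket 2 (collision)
398 -> bucket 8 (collision)
Final buckets:
0: 614
1: .
2: 329 -> 274 -> 516 -> 890 -> 32
3: .
4: 550
5: .
6: 452
7: 117
8: 497 -> 398
9: 107
10: .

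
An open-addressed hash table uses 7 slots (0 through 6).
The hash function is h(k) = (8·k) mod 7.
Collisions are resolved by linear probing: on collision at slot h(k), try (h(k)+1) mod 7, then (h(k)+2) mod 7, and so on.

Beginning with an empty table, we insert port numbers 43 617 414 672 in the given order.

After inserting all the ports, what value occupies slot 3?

Insert 43: h=1, slot 1 empty -> index 1.
Insert 617: h=1, slot 1 occupied -> index 2.
Insert 414: h=1, slots 1,2 occupied -> index 3.
Insert 672: h=0, slot 0 empty -> index 0.
Table: [672, 43, 617, 414, -, -, -]

414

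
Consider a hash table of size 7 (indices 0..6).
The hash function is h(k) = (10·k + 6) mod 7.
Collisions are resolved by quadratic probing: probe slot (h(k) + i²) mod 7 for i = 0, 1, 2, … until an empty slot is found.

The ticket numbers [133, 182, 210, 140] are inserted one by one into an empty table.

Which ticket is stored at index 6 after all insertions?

Insert 133: h=6, slot 6 empty => index 6.
Insert 182: h=6, slot 6 occupied => index 0.
Insert 210: h=6, slots 6,0 occupied => index 3.
Insert 140: h=6, slots 6,0,3 occupied => index 1.
Table: [182, 140, ., 210, ., ., 133]

133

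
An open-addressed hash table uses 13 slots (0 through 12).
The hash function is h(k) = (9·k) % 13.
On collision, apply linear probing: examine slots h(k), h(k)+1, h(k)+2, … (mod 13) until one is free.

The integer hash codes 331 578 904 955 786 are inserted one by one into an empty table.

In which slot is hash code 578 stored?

331: h=2 -> slot 2
578: h=2, probe 2,3 -> slot 3
904: h=11 -> slot 11
955: h=2, probe 2,3,4 -> slot 4
786: h=2, probe 2,3,4,5 -> slot 5
Table: [∅, ∅, 331, 578, 955, 786, ∅, ∅, ∅, ∅, ∅, 904, ∅]

3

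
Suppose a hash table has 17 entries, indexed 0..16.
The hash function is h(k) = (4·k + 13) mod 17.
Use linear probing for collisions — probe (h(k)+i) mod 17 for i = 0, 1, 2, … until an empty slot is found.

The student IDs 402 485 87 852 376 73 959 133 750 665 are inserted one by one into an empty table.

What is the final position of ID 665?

402: h=6 -> slot 6
485: h=15 -> slot 15
87: h=4 -> slot 4
852: h=4, probe 4,5 -> slot 5
376: h=4, probe 4,5,6,7 -> slot 7
73: h=16 -> slot 16
959: h=7, probe 7,8 -> slot 8
133: h=1 -> slot 1
750: h=4, probe 4,5,6,7,8,9 -> slot 9
665: h=4, probe 4,5,6,7,8,9,10 -> slot 10
Table: [∅, 133, ∅, ∅, 87, 852, 402, 376, 959, 750, 665, ∅, ∅, ∅, ∅, 485, 73]

10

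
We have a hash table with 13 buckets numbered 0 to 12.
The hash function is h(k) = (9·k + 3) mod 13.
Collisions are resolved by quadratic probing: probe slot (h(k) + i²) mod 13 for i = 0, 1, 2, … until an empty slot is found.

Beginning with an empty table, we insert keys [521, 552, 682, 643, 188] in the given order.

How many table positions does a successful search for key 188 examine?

4

521 hashes to 12; slot 12 is free → place at 12.
552 hashes to 5; slot 5 is free → place at 5.
682 hashes to 5; 5 taken → place at 6.
643 hashes to 5; 5,6 taken → place at 9.
188 hashes to 5; 5,6,9 taken → place at 1.
Table: [-, 188, -, -, -, 552, 682, -, -, 643, -, -, 521]
Lookup 188: h=5, probe 5,6,9,1 → found at 1.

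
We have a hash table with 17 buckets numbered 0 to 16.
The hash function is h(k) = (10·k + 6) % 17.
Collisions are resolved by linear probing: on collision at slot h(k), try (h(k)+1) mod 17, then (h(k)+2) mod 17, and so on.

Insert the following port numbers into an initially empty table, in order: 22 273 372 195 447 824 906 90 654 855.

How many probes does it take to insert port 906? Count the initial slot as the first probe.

3

22: h=5 → slot 5
273: h=16 → slot 16
372: h=3 → slot 3
195: h=1 → slot 1
447: h=5, probe 5,6 → slot 6
824: h=1, probe 1,2 → slot 2
906: h=5, probe 5,6,7 → slot 7
90: h=5, probe 5,6,7,8 → slot 8
654: h=1, probe 1,2,3,4 → slot 4
855: h=5, probe 5,6,7,8,9 → slot 9
Table: [∅, 195, 824, 372, 654, 22, 447, 906, 90, 855, ∅, ∅, ∅, ∅, ∅, ∅, 273]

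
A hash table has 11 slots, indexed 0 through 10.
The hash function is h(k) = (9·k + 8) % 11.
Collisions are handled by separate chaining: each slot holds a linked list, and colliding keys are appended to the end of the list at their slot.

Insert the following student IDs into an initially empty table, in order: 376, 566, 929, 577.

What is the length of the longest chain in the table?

Insert 376: h=4, bucket 4 empty -> new chain.
Insert 566: h=9, bucket 9 empty -> new chain.
Insert 929: h=9, bucket 9 nonempty -> append to chain.
Insert 577: h=9, bucket 9 nonempty -> append to chain.
Final buckets:
0: —
1: —
2: —
3: —
4: 376
5: —
6: —
7: —
8: —
9: 566 -> 929 -> 577
10: —

3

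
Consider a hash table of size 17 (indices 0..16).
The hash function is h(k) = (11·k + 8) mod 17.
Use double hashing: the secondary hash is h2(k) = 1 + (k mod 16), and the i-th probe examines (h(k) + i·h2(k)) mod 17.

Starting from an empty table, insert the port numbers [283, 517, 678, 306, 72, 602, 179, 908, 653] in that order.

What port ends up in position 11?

602

283: h=10 → slot 10
517: h=0 → slot 0
678: h=3 → slot 3
306: h=8 → slot 8
72: h=1 → slot 1
602: h=0, h2=11, probe 0,11 → slot 11
179: h=5 → slot 5
908: h=0, h2=13, probe 0,13 → slot 13
653: h=0, h2=14, probe 0,14 → slot 14
Table: [517, 72, -, 678, -, 179, -, -, 306, -, 283, 602, -, 908, 653, -, -]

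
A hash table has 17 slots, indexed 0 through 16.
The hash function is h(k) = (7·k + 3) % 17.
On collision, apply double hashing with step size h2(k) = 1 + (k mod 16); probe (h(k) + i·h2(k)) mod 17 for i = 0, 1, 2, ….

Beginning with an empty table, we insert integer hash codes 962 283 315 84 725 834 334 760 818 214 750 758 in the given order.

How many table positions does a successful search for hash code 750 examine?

4

Insert 962: h=5, slot 5 empty -> index 5.
Insert 283: h=12, slot 12 empty -> index 12.
Insert 315: h=15, slot 15 empty -> index 15.
Insert 84: h=13, slot 13 empty -> index 13.
Insert 725: h=12, h2=6, slot 12 occupied -> index 1.
Insert 834: h=10, slot 10 empty -> index 10.
Insert 334: h=12, h2=15, slots 12,10 occupied -> index 8.
Insert 760: h=2, slot 2 empty -> index 2.
Insert 818: h=0, slot 0 empty -> index 0.
Insert 214: h=5, h2=7, slots 5,12,2 occupied -> index 9.
Insert 750: h=0, h2=15, slots 0,15,13 occupied -> index 11.
Insert 758: h=5, h2=7, slots 5,12,2,9 occupied -> index 16.
Table: [818, 725, 760, ∅, ∅, 962, ∅, ∅, 334, 214, 834, 750, 283, 84, ∅, 315, 758]
Lookup 750: h=0, h2=15, probe 0,15,13,11 → found at 11.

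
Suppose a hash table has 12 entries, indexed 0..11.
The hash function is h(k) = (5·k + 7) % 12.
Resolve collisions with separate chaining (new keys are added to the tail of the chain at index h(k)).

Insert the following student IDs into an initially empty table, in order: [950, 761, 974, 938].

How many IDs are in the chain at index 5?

Insert 950: h=5, bucket 5 empty -> new chain.
Insert 761: h=8, bucket 8 empty -> new chain.
Insert 974: h=5, bucket 5 nonempty -> append to chain.
Insert 938: h=5, bucket 5 nonempty -> append to chain.
Final buckets:
0: _
1: _
2: _
3: _
4: _
5: 950 -> 974 -> 938
6: _
7: _
8: 761
9: _
10: _
11: _

3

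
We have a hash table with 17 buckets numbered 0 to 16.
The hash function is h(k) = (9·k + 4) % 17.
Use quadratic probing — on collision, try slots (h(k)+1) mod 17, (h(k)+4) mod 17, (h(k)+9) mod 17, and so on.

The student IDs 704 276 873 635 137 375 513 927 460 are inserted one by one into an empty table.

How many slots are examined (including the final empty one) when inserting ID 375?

2

Insert 704: h=16, slot 16 empty => index 16.
Insert 276: h=6, slot 6 empty => index 6.
Insert 873: h=7, slot 7 empty => index 7.
Insert 635: h=7, slot 7 occupied => index 8.
Insert 137: h=13, slot 13 empty => index 13.
Insert 375: h=13, slot 13 occupied => index 14.
Insert 513: h=14, slot 14 occupied => index 15.
Insert 927: h=0, slot 0 empty => index 0.
Insert 460: h=13, slots 13,14,0 occupied => index 5.
Table: [927, ∅, ∅, ∅, ∅, 460, 276, 873, 635, ∅, ∅, ∅, ∅, 137, 375, 513, 704]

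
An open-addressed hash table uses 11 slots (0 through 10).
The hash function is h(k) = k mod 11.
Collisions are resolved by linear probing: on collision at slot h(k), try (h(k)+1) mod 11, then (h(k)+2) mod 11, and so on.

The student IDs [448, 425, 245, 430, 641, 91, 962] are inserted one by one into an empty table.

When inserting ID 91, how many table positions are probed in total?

3

448: h=8 → slot 8
425: h=7 → slot 7
245: h=3 → slot 3
430: h=1 → slot 1
641: h=3, probe 3,4 → slot 4
91: h=3, probe 3,4,5 → slot 5
962: h=5, probe 5,6 → slot 6
Table: [∅, 430, ∅, 245, 641, 91, 962, 425, 448, ∅, ∅]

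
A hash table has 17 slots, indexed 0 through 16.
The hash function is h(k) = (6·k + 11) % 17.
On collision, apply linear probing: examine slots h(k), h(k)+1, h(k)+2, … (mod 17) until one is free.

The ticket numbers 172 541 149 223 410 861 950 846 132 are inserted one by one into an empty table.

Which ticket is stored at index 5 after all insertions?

172: h=6 → slot 6
541: h=10 → slot 10
149: h=4 → slot 4
223: h=6, probe 6,7 → slot 7
410: h=6, probe 6,7,8 → slot 8
861: h=9 → slot 9
950: h=16 → slot 16
846: h=4, probe 4,5 → slot 5
132: h=4, probe 4,5,6,7,8,9,10,11 → slot 11
Table: [., ., ., ., 149, 846, 172, 223, 410, 861, 541, 132, ., ., ., ., 950]

846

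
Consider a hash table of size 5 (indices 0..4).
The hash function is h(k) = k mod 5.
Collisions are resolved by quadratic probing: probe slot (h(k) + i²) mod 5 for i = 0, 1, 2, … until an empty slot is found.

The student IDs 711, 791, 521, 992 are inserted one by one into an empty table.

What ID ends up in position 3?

711: h=1 => slot 1
791: h=1, probe 1,2 => slot 2
521: h=1, probe 1,2,0 => slot 0
992: h=2, probe 2,3 => slot 3
Table: [521, 711, 791, 992, _]

992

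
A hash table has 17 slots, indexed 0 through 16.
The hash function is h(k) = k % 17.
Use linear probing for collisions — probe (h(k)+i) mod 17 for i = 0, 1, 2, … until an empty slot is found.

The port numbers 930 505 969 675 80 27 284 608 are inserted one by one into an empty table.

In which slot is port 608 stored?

Insert 930: h=12, slot 12 empty => index 12.
Insert 505: h=12, slot 12 occupied => index 13.
Insert 969: h=0, slot 0 empty => index 0.
Insert 675: h=12, slots 12,13 occupied => index 14.
Insert 80: h=12, slots 12,13,14 occupied => index 15.
Insert 27: h=10, slot 10 empty => index 10.
Insert 284: h=12, slots 12,13,14,15 occupied => index 16.
Insert 608: h=13, slots 13,14,15,16,0 occupied => index 1.
Table: [969, 608, —, —, —, —, —, —, —, —, 27, —, 930, 505, 675, 80, 284]

1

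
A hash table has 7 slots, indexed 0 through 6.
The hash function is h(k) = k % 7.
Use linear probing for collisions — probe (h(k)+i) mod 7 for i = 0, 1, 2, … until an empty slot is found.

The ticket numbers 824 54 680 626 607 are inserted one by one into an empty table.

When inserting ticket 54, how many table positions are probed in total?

824 hashes to 5; slot 5 is free → place at 5.
54 hashes to 5; 5 taken → place at 6.
680 hashes to 1; slot 1 is free → place at 1.
626 hashes to 3; slot 3 is free → place at 3.
607 hashes to 5; 5,6 taken → place at 0.
Table: [607, 680, ., 626, ., 824, 54]

2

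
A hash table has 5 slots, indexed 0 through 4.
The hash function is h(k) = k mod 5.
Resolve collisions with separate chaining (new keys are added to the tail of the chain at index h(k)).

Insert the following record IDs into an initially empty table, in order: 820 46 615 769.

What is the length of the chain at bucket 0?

2

820 -> bucket 0
46 -> bucket 1
615 -> bucket 0 (collision)
769 -> bucket 4
Final buckets:
0: 820 -> 615
1: 46
2: .
3: .
4: 769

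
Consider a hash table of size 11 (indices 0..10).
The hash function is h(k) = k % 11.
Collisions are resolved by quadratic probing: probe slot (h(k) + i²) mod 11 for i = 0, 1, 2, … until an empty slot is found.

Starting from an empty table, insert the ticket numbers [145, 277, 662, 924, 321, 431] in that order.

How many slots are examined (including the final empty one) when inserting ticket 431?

Insert 145: h=2, slot 2 empty => index 2.
Insert 277: h=2, slot 2 occupied => index 3.
Insert 662: h=2, slots 2,3 occupied => index 6.
Insert 924: h=0, slot 0 empty => index 0.
Insert 321: h=2, slots 2,3,6,0 occupied => index 7.
Insert 431: h=2, slots 2,3,6,0,7 occupied => index 5.
Table: [924, ∅, 145, 277, ∅, 431, 662, 321, ∅, ∅, ∅]

6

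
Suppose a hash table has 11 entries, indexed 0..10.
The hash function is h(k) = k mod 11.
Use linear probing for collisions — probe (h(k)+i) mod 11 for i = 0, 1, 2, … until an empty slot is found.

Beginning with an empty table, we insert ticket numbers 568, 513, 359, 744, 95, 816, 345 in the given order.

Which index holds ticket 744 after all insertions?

10

568 hashes to 7; slot 7 is free → place at 7.
513 hashes to 7; 7 taken → place at 8.
359 hashes to 7; 7,8 taken → place at 9.
744 hashes to 7; 7,8,9 taken → place at 10.
95 hashes to 7; 7,8,9,10 taken → place at 0.
816 hashes to 2; slot 2 is free → place at 2.
345 hashes to 4; slot 4 is free → place at 4.
Table: [95, ., 816, ., 345, ., ., 568, 513, 359, 744]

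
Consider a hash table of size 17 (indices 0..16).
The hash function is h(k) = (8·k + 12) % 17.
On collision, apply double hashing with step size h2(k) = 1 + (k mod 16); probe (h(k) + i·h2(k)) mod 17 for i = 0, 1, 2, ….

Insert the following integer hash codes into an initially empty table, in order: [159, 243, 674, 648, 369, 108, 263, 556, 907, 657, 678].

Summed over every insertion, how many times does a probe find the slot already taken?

Insert 159: h=9, slot 9 empty -> index 9.
Insert 243: h=1, slot 1 empty -> index 1.
Insert 674: h=15, slot 15 empty -> index 15.
Insert 648: h=11, slot 11 empty -> index 11.
Insert 369: h=6, slot 6 empty -> index 6.
Insert 108: h=9, h2=13, slot 9 occupied -> index 5.
Insert 263: h=8, slot 8 empty -> index 8.
Insert 556: h=6, h2=13, slot 6 occupied -> index 2.
Insert 907: h=9, h2=12, slot 9 occupied -> index 4.
Insert 657: h=15, h2=2, slot 15 occupied -> index 0.
Insert 678: h=13, slot 13 empty -> index 13.
Table: [657, 243, 556, —, 907, 108, 369, —, 263, 159, —, 648, —, 678, —, 674, —]

4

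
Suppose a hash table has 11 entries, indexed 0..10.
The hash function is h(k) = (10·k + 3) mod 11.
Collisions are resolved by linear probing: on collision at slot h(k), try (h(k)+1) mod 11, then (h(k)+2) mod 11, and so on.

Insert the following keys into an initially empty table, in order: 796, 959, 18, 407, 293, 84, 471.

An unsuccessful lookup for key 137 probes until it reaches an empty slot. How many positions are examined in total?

3

Insert 796: h=10, slot 10 empty -> index 10.
Insert 959: h=1, slot 1 empty -> index 1.
Insert 18: h=7, slot 7 empty -> index 7.
Insert 407: h=3, slot 3 empty -> index 3.
Insert 293: h=7, slot 7 occupied -> index 8.
Insert 84: h=7, slots 7,8 occupied -> index 9.
Insert 471: h=5, slot 5 empty -> index 5.
Table: [∅, 959, ∅, 407, ∅, 471, ∅, 18, 293, 84, 796]
Lookup 137: h=9, probe 9,10,0 → slot 0 empty, not found.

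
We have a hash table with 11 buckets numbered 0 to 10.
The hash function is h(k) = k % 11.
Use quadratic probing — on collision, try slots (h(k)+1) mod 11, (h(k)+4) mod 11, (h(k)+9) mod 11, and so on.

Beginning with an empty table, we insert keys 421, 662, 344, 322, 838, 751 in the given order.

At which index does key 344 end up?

4

421 hashes to 3; slot 3 is free => place at 3.
662 hashes to 2; slot 2 is free => place at 2.
344 hashes to 3; 3 taken => place at 4.
322 hashes to 3; 3,4 taken => place at 7.
838 hashes to 2; 2,3 taken => place at 6.
751 hashes to 3; 3,4,7 taken => place at 1.
Table: [., 751, 662, 421, 344, ., 838, 322, ., ., .]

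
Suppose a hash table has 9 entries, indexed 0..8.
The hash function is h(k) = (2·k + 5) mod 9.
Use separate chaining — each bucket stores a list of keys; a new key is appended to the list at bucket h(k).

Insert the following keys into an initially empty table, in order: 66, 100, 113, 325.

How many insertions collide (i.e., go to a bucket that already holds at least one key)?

Insert 66: h=2, bucket 2 empty → new chain.
Insert 100: h=7, bucket 7 empty → new chain.
Insert 113: h=6, bucket 6 empty → new chain.
Insert 325: h=7, bucket 7 nonempty → append to chain.
Final buckets:
0: ∅
1: ∅
2: 66
3: ∅
4: ∅
5: ∅
6: 113
7: 100 -> 325
8: ∅

1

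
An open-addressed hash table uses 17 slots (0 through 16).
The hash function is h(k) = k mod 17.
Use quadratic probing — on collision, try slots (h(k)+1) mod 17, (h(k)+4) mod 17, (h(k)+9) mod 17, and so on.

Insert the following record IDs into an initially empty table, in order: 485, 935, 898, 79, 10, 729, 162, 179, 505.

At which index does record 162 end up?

Insert 485: h=9, slot 9 empty → index 9.
Insert 935: h=0, slot 0 empty → index 0.
Insert 898: h=14, slot 14 empty → index 14.
Insert 79: h=11, slot 11 empty → index 11.
Insert 10: h=10, slot 10 empty → index 10.
Insert 729: h=15, slot 15 empty → index 15.
Insert 162: h=9, slots 9,10 occupied → index 13.
Insert 179: h=9, slots 9,10,13 occupied → index 1.
Insert 505: h=12, slot 12 empty → index 12.
Table: [935, 179, _, _, _, _, _, _, _, 485, 10, 79, 505, 162, 898, 729, _]

13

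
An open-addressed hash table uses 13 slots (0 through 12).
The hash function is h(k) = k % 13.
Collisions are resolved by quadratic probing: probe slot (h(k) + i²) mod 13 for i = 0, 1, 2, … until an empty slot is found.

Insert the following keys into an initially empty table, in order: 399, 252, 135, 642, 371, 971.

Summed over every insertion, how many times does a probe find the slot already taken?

Insert 399: h=9, slot 9 empty → index 9.
Insert 252: h=5, slot 5 empty → index 5.
Insert 135: h=5, slot 5 occupied → index 6.
Insert 642: h=5, slots 5,6,9 occupied → index 1.
Insert 371: h=7, slot 7 empty → index 7.
Insert 971: h=9, slot 9 occupied → index 10.
Table: [—, 642, —, —, —, 252, 135, 371, —, 399, 971, —, —]

5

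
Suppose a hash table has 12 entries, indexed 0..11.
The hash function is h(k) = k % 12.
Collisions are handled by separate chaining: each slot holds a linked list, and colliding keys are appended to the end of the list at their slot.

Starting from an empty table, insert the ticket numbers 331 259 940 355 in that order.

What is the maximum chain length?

3

Insert 331: h=7, bucket 7 empty -> new chain.
Insert 259: h=7, bucket 7 nonempty -> append to chain.
Insert 940: h=4, bucket 4 empty -> new chain.
Insert 355: h=7, bucket 7 nonempty -> append to chain.
Final buckets:
0: _
1: _
2: _
3: _
4: 940
5: _
6: _
7: 331 -> 259 -> 355
8: _
9: _
10: _
11: _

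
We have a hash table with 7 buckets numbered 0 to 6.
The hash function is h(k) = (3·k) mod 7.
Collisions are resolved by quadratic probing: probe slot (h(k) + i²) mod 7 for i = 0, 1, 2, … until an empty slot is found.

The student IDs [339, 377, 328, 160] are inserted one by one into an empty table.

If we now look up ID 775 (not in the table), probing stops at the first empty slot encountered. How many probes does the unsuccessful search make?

339: h=2 → slot 2
377: h=4 → slot 4
328: h=4, probe 4,5 → slot 5
160: h=4, probe 4,5,1 → slot 1
Table: [_, 160, 339, _, 377, 328, _]
Lookup 775: h=1, probe 1,2,5,3 → slot 3 empty, not found.

4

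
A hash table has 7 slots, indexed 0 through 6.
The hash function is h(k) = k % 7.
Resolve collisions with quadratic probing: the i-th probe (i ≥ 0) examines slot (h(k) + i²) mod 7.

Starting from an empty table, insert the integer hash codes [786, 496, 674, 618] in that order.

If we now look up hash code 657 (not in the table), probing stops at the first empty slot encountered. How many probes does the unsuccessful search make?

Insert 786: h=2, slot 2 empty => index 2.
Insert 496: h=6, slot 6 empty => index 6.
Insert 674: h=2, slot 2 occupied => index 3.
Insert 618: h=2, slots 2,3,6 occupied => index 4.
Table: [∅, ∅, 786, 674, 618, ∅, 496]
Lookup 657: h=6, probe 6,0 → slot 0 empty, not found.

2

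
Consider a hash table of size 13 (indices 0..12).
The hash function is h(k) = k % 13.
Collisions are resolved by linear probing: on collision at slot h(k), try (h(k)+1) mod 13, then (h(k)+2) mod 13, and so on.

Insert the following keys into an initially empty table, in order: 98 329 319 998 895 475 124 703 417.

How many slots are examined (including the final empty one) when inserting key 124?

6

98 hashes to 7; slot 7 is free => place at 7.
329 hashes to 4; slot 4 is free => place at 4.
319 hashes to 7; 7 taken => place at 8.
998 hashes to 10; slot 10 is free => place at 10.
895 hashes to 11; slot 11 is free => place at 11.
475 hashes to 7; 7,8 taken => place at 9.
124 hashes to 7; 7,8,9,10,11 taken => place at 12.
703 hashes to 1; slot 1 is free => place at 1.
417 hashes to 1; 1 taken => place at 2.
Table: [_, 703, 417, _, 329, _, _, 98, 319, 475, 998, 895, 124]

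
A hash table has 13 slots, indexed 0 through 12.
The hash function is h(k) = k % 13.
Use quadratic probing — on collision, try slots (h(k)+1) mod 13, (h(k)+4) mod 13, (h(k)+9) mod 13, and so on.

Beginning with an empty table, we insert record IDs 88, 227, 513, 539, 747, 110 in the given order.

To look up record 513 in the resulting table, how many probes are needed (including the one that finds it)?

2

88: h=10 => slot 10
227: h=6 => slot 6
513: h=6, probe 6,7 => slot 7
539: h=6, probe 6,7,10,2 => slot 2
747: h=6, probe 6,7,10,2,9 => slot 9
110: h=6, probe 6,7,10,2,9,5 => slot 5
Table: [∅, ∅, 539, ∅, ∅, 110, 227, 513, ∅, 747, 88, ∅, ∅]
Lookup 513: h=6, probe 6,7 → found at 7.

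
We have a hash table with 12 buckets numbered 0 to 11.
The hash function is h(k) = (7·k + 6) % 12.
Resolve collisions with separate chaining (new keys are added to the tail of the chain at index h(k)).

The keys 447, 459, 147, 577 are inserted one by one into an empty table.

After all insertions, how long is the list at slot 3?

Insert 447: h=3, bucket 3 empty -> new chain.
Insert 459: h=3, bucket 3 nonempty -> append to chain.
Insert 147: h=3, bucket 3 nonempty -> append to chain.
Insert 577: h=1, bucket 1 empty -> new chain.
Final buckets:
0: _
1: 577
2: _
3: 447 -> 459 -> 147
4: _
5: _
6: _
7: _
8: _
9: _
10: _
11: _

3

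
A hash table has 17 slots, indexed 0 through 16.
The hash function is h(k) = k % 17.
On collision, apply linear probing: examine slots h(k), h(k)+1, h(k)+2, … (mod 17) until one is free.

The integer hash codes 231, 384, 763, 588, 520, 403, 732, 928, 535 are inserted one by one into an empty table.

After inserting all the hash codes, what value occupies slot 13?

520

231: h=10 -> slot 10
384: h=10, probe 10,11 -> slot 11
763: h=15 -> slot 15
588: h=10, probe 10,11,12 -> slot 12
520: h=10, probe 10,11,12,13 -> slot 13
403: h=12, probe 12,13,14 -> slot 14
732: h=1 -> slot 1
928: h=10, probe 10,11,12,13,14,15,16 -> slot 16
535: h=8 -> slot 8
Table: [., 732, ., ., ., ., ., ., 535, ., 231, 384, 588, 520, 403, 763, 928]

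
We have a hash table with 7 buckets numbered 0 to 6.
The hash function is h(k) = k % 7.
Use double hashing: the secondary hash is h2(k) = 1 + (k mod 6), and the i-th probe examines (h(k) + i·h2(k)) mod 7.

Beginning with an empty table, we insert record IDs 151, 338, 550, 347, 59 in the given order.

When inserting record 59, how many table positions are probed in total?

151: h=4 => slot 4
338: h=2 => slot 2
550: h=4, h2=5, probe 4,2,0 => slot 0
347: h=4, h2=6, probe 4,3 => slot 3
59: h=3, h2=6, probe 3,2,1 => slot 1
Table: [550, 59, 338, 347, 151, ., .]

3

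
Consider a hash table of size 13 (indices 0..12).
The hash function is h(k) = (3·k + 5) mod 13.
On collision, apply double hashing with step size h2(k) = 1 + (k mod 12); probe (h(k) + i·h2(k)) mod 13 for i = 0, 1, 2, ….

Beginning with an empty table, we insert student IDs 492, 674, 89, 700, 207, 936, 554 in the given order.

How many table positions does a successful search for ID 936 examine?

3

492 hashes to 12; slot 12 is free => place at 12.
674 hashes to 12, h2=3; 12 taken => place at 2.
89 hashes to 12, h2=6; 12 taken => place at 5.
700 hashes to 12, h2=5; 12 taken => place at 4.
207 hashes to 2, h2=4; 2 taken => place at 6.
936 hashes to 5, h2=1; 5,6 taken => place at 7.
554 hashes to 3; slot 3 is free => place at 3.
Table: [—, —, 674, 554, 700, 89, 207, 936, —, —, —, —, 492]
Lookup 936: h=5, h2=1, probe 5,6,7 → found at 7.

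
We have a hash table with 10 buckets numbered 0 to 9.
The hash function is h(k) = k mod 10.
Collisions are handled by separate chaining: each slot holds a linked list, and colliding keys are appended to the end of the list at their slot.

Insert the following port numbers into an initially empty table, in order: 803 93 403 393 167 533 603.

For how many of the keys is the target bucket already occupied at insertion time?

5

Insert 803: h=3, bucket 3 empty → new chain.
Insert 93: h=3, bucket 3 nonempty → append to chain.
Insert 403: h=3, bucket 3 nonempty → append to chain.
Insert 393: h=3, bucket 3 nonempty → append to chain.
Insert 167: h=7, bucket 7 empty → new chain.
Insert 533: h=3, bucket 3 nonempty → append to chain.
Insert 603: h=3, bucket 3 nonempty → append to chain.
Final buckets:
0: ∅
1: ∅
2: ∅
3: 803 -> 93 -> 403 -> 393 -> 533 -> 603
4: ∅
5: ∅
6: ∅
7: 167
8: ∅
9: ∅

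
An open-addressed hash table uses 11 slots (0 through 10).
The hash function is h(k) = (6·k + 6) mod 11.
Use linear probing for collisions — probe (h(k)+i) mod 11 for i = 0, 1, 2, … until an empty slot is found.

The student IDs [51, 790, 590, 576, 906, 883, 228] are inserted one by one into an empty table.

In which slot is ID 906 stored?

9

51: h=4 => slot 4
790: h=5 => slot 5
590: h=4, probe 4,5,6 => slot 6
576: h=8 => slot 8
906: h=8, probe 8,9 => slot 9
883: h=2 => slot 2
228: h=10 => slot 10
Table: [-, -, 883, -, 51, 790, 590, -, 576, 906, 228]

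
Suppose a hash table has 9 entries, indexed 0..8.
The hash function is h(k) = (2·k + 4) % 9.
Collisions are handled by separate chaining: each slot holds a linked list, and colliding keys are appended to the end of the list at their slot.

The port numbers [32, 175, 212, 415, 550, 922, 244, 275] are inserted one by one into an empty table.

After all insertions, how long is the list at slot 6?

3

32 → bucket 5
175 → bucket 3
212 → bucket 5 (collision)
415 → bucket 6
550 → bucket 6 (collision)
922 → bucket 3 (collision)
244 → bucket 6 (collision)
275 → bucket 5 (collision)
Final buckets:
0: ∅
1: ∅
2: ∅
3: 175 -> 922
4: ∅
5: 32 -> 212 -> 275
6: 415 -> 550 -> 244
7: ∅
8: ∅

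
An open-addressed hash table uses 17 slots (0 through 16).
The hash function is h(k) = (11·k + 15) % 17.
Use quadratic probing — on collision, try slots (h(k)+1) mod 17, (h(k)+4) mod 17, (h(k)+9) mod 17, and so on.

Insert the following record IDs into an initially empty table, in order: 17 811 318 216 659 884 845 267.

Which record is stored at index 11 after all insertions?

811

Insert 17: h=15, slot 15 empty → index 15.
Insert 811: h=11, slot 11 empty → index 11.
Insert 318: h=11, slot 11 occupied → index 12.
Insert 216: h=11, slots 11,12,15 occupied → index 3.
Insert 659: h=5, slot 5 empty → index 5.
Insert 884: h=15, slot 15 occupied → index 16.
Insert 845: h=11, slots 11,12,15,3 occupied → index 10.
Insert 267: h=11, slots 11,12,15,3,10 occupied → index 2.
Table: [., ., 267, 216, ., 659, ., ., ., ., 845, 811, 318, ., ., 17, 884]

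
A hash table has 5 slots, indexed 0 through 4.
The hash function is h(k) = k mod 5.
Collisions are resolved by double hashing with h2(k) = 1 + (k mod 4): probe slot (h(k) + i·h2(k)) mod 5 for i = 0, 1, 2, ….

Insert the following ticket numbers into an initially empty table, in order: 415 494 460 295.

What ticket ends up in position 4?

Insert 415: h=0, slot 0 empty => index 0.
Insert 494: h=4, slot 4 empty => index 4.
Insert 460: h=0, h2=1, slot 0 occupied => index 1.
Insert 295: h=0, h2=4, slots 0,4 occupied => index 3.
Table: [415, 460, ., 295, 494]

494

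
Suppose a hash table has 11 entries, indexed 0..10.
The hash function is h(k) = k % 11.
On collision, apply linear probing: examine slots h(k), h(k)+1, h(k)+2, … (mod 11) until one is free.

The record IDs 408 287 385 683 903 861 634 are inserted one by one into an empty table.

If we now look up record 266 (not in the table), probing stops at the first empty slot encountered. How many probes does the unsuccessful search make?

5

408 hashes to 1; slot 1 is free → place at 1.
287 hashes to 1; 1 taken → place at 2.
385 hashes to 0; slot 0 is free → place at 0.
683 hashes to 1; 1,2 taken → place at 3.
903 hashes to 1; 1,2,3 taken → place at 4.
861 hashes to 3; 3,4 taken → place at 5.
634 hashes to 7; slot 7 is free → place at 7.
Table: [385, 408, 287, 683, 903, 861, _, 634, _, _, _]
Lookup 266: h=2, probe 2,3,4,5,6 → slot 6 empty, not found.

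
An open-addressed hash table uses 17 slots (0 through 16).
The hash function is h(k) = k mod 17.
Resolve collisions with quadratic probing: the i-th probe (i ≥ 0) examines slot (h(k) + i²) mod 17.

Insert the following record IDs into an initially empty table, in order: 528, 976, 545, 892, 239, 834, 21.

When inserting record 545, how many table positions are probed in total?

528 hashes to 1; slot 1 is free -> place at 1.
976 hashes to 7; slot 7 is free -> place at 7.
545 hashes to 1; 1 taken -> place at 2.
892 hashes to 8; slot 8 is free -> place at 8.
239 hashes to 1; 1,2 taken -> place at 5.
834 hashes to 1; 1,2,5 taken -> place at 10.
21 hashes to 4; slot 4 is free -> place at 4.
Table: [_, 528, 545, _, 21, 239, _, 976, 892, _, 834, _, _, _, _, _, _]

2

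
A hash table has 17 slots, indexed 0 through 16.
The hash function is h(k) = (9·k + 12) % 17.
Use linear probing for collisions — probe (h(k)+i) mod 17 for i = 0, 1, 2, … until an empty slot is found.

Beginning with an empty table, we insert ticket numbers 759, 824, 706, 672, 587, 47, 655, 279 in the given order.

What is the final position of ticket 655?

759: h=9 -> slot 9
824: h=16 -> slot 16
706: h=8 -> slot 8
672: h=8, probe 8,9,10 -> slot 10
587: h=8, probe 8,9,10,11 -> slot 11
47: h=10, probe 10,11,12 -> slot 12
655: h=8, probe 8,9,10,11,12,13 -> slot 13
279: h=7 -> slot 7
Table: [-, -, -, -, -, -, -, 279, 706, 759, 672, 587, 47, 655, -, -, 824]

13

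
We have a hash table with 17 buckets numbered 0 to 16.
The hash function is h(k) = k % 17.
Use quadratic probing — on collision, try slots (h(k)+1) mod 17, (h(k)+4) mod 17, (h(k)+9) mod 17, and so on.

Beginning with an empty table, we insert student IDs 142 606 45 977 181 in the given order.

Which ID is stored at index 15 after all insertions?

181

142 hashes to 6; slot 6 is free → place at 6.
606 hashes to 11; slot 11 is free → place at 11.
45 hashes to 11; 11 taken → place at 12.
977 hashes to 8; slot 8 is free → place at 8.
181 hashes to 11; 11,12 taken → place at 15.
Table: [—, —, —, —, —, —, 142, —, 977, —, —, 606, 45, —, —, 181, —]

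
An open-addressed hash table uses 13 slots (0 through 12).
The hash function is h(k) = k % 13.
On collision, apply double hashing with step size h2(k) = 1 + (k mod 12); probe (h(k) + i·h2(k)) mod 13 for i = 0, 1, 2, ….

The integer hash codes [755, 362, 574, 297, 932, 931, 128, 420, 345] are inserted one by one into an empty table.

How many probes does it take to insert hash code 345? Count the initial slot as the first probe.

6

755: h=1 -> slot 1
362: h=11 -> slot 11
574: h=2 -> slot 2
297: h=11, h2=10, probe 11,8 -> slot 8
932: h=9 -> slot 9
931: h=8, h2=8, probe 8,3 -> slot 3
128: h=11, h2=9, probe 11,7 -> slot 7
420: h=4 -> slot 4
345: h=7, h2=10, probe 7,4,1,11,8,5 -> slot 5
Table: [∅, 755, 574, 931, 420, 345, ∅, 128, 297, 932, ∅, 362, ∅]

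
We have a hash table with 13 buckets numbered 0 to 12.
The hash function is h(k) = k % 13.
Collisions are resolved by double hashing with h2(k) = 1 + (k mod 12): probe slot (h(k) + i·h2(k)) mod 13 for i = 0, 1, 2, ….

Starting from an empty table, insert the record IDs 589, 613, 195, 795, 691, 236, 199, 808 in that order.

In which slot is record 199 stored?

12

Insert 589: h=4, slot 4 empty → index 4.
Insert 613: h=2, slot 2 empty → index 2.
Insert 195: h=0, slot 0 empty → index 0.
Insert 795: h=2, h2=4, slot 2 occupied → index 6.
Insert 691: h=2, h2=8, slot 2 occupied → index 10.
Insert 236: h=2, h2=9, slot 2 occupied → index 11.
Insert 199: h=4, h2=8, slot 4 occupied → index 12.
Insert 808: h=2, h2=5, slot 2 occupied → index 7.
Table: [195, ∅, 613, ∅, 589, ∅, 795, 808, ∅, ∅, 691, 236, 199]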